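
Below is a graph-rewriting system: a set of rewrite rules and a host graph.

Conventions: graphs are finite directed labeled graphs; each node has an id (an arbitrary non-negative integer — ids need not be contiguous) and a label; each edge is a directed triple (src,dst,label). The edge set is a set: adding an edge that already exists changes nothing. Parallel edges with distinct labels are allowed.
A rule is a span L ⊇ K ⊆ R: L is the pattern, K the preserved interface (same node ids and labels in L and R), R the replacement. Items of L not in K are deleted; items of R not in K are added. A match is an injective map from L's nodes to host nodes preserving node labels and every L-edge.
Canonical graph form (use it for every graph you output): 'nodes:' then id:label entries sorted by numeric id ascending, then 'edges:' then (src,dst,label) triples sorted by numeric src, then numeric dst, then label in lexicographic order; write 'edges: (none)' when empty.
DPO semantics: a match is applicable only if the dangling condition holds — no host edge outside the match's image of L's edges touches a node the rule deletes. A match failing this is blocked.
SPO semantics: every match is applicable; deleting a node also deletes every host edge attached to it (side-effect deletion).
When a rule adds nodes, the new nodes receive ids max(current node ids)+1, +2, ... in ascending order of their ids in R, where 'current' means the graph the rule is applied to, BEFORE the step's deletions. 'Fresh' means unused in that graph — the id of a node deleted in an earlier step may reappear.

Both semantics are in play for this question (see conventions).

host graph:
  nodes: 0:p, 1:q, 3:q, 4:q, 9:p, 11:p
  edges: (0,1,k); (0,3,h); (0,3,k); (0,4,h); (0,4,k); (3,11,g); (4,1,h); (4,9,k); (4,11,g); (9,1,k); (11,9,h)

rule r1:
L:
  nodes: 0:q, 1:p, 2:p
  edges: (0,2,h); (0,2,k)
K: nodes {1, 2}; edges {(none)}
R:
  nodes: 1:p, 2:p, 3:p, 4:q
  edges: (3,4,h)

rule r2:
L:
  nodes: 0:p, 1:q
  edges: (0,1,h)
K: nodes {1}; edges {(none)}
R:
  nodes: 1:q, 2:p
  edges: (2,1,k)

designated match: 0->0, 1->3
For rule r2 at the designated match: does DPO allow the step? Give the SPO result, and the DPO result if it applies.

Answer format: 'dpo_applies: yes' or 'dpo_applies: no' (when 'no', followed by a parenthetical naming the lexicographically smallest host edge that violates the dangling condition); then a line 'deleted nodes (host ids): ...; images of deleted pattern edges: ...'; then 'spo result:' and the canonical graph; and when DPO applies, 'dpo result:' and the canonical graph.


dpo_applies: no
(the rule deletes node 0, which keeps host edge (0,1,k) outside the match image — the dangling condition fails, DPO blocks; SPO proceeds and side-deletes such edges)
deleted nodes (host ids): 0; images of deleted pattern edges: (0,3,h)
spo result:
nodes: 1:q, 3:q, 4:q, 9:p, 11:p, 12:p
edges: (3,11,g); (4,1,h); (4,9,k); (4,11,g); (9,1,k); (11,9,h); (12,3,k)


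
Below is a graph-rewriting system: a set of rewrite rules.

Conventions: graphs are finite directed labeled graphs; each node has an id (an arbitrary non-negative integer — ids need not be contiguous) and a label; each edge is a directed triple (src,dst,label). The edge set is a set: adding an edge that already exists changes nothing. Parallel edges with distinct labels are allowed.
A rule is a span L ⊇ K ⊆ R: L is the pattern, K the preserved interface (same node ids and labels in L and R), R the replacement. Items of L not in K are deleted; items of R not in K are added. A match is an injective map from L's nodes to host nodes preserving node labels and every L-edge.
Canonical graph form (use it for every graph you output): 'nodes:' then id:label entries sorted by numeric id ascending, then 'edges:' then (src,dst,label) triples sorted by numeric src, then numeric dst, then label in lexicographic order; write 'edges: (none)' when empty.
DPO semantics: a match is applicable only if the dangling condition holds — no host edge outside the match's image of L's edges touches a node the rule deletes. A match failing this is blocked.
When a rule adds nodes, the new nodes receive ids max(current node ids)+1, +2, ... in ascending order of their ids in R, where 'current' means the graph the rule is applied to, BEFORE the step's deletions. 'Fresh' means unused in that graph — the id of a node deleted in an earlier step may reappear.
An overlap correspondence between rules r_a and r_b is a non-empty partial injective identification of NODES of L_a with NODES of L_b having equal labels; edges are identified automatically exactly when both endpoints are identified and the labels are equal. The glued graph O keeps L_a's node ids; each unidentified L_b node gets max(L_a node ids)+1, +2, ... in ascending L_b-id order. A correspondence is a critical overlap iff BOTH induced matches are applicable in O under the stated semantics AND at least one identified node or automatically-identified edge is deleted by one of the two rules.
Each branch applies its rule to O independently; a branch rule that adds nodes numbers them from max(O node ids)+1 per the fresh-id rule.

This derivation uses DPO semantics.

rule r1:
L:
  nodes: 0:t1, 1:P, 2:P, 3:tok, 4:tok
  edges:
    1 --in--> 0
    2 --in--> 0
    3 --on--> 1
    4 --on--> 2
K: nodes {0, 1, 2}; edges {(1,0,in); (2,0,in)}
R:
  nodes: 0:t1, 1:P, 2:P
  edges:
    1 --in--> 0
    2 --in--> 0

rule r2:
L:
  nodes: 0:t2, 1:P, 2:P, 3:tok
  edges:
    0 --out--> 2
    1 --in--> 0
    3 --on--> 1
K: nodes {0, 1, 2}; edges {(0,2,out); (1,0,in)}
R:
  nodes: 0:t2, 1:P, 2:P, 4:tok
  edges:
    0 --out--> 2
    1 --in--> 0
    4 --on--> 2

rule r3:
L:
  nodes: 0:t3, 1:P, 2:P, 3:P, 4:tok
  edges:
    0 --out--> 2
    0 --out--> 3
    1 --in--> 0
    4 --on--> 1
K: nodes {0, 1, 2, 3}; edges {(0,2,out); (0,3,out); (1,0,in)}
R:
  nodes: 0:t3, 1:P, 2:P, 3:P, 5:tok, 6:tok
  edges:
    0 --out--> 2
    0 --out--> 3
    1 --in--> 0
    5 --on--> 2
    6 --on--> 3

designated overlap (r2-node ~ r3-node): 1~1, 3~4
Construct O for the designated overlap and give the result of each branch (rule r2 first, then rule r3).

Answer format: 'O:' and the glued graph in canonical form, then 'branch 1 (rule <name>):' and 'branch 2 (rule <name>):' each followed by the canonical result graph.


O:
nodes: 0:t2, 1:P, 2:P, 3:tok, 4:t3, 5:P, 6:P
edges: (0,2,out); (1,0,in); (1,4,in); (3,1,on); (4,5,out); (4,6,out)
branch 1 (rule r2):
nodes: 0:t2, 1:P, 2:P, 4:t3, 5:P, 6:P, 7:tok
edges: (0,2,out); (1,0,in); (1,4,in); (4,5,out); (4,6,out); (7,2,on)
branch 2 (rule r3):
nodes: 0:t2, 1:P, 2:P, 4:t3, 5:P, 6:P, 7:tok, 8:tok
edges: (0,2,out); (1,0,in); (1,4,in); (4,5,out); (4,6,out); (7,5,on); (8,6,on)


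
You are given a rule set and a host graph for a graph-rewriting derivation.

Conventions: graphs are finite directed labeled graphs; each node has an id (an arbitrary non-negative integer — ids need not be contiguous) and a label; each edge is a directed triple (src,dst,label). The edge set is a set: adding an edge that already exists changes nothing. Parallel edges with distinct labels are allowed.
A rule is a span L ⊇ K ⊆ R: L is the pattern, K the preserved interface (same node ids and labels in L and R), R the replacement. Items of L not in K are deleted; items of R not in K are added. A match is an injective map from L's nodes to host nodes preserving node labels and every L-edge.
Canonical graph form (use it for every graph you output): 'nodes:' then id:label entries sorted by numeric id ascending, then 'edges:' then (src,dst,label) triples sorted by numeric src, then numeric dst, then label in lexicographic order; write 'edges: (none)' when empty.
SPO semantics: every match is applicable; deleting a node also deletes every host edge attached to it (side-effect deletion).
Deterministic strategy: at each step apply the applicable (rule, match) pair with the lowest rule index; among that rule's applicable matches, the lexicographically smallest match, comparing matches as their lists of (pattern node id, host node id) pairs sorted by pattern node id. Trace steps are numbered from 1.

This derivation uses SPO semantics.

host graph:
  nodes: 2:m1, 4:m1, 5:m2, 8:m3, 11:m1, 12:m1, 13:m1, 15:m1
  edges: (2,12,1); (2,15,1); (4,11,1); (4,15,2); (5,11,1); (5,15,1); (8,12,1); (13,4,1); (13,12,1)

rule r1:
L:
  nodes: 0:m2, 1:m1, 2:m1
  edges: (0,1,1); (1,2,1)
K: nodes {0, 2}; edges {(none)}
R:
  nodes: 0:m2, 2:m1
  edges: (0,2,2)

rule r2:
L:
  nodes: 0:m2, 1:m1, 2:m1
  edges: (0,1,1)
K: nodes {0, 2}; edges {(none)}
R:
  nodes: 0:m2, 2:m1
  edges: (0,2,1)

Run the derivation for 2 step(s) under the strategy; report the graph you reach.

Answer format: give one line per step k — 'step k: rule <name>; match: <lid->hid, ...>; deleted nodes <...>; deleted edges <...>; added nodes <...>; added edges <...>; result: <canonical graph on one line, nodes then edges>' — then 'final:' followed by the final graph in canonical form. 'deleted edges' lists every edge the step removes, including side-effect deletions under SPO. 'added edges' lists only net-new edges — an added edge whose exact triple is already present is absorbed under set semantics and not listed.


step 1: rule r2; match: 0->5, 1->11, 2->2; deleted nodes 11; deleted edges (4,11,1); (5,11,1); added nodes (none); added edges (5,2,1); result: nodes: 2:m1, 4:m1, 5:m2, 8:m3, 12:m1, 13:m1, 15:m1 edges: (2,12,1); (2,15,1); (4,15,2); (5,2,1); (5,15,1); (8,12,1); (13,4,1); (13,12,1)
step 2: rule r1; match: 0->5, 1->2, 2->12; deleted nodes 2; deleted edges (2,12,1); (2,15,1); (5,2,1); added nodes (none); added edges (5,12,2); result: nodes: 4:m1, 5:m2, 8:m3, 12:m1, 13:m1, 15:m1 edges: (4,15,2); (5,12,2); (5,15,1); (8,12,1); (13,4,1); (13,12,1)
final:
nodes: 4:m1, 5:m2, 8:m3, 12:m1, 13:m1, 15:m1
edges: (4,15,2); (5,12,2); (5,15,1); (8,12,1); (13,4,1); (13,12,1)


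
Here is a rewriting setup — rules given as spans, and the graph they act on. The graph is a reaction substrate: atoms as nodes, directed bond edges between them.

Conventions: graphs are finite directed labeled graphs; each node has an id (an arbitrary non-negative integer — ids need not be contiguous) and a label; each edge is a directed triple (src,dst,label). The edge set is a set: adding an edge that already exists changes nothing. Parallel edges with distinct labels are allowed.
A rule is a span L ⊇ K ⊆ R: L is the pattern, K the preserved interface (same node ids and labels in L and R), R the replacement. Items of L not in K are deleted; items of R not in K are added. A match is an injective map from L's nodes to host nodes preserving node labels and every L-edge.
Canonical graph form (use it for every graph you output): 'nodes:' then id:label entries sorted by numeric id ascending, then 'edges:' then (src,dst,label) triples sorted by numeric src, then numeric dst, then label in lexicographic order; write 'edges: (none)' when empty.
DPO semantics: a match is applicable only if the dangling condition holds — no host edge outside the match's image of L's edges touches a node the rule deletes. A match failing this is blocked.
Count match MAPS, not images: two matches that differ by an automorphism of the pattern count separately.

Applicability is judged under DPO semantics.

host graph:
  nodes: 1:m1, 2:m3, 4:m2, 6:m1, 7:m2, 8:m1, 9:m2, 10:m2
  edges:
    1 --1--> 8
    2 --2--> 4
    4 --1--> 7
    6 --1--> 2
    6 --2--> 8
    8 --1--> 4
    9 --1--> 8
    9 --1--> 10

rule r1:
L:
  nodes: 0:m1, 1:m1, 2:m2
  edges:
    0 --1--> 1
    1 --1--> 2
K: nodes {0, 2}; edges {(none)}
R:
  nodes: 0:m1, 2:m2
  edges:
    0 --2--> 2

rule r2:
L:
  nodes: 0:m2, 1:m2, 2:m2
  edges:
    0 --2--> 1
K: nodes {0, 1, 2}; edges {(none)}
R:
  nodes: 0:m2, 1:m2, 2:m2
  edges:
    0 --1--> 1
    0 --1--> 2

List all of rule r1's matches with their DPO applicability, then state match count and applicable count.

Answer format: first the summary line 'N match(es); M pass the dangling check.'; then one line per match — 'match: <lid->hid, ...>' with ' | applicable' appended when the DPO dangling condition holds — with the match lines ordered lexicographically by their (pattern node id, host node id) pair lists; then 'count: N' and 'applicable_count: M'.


1 match(es); 0 pass the dangling check.
match: 0->1, 1->8, 2->4
count: 1
applicable_count: 0


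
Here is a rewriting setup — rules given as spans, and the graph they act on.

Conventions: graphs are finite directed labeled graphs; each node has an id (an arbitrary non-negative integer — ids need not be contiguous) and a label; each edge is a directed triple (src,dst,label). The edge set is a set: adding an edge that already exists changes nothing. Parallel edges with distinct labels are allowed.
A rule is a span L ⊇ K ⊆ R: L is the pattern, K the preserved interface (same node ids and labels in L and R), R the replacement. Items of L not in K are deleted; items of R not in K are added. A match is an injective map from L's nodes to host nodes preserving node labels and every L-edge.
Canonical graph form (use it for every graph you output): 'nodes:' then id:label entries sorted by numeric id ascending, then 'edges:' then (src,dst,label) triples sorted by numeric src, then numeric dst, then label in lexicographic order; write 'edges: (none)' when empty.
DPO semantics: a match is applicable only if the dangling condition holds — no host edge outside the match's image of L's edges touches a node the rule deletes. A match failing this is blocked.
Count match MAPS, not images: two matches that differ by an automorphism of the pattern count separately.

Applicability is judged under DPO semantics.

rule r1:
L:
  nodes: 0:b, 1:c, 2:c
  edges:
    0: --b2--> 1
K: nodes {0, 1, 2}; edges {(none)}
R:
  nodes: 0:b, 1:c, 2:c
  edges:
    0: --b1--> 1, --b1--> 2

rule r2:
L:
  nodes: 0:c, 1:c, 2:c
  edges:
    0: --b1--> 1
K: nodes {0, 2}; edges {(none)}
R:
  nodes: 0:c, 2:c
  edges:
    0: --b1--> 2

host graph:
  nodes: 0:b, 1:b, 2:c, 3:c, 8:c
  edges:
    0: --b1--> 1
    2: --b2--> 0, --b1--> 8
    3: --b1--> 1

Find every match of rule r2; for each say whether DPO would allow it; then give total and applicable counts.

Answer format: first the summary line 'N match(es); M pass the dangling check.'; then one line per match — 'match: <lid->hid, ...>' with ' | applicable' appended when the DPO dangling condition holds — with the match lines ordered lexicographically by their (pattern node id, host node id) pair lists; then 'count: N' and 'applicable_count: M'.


1 match(es); 1 pass the dangling check.
match: 0->2, 1->8, 2->3 | applicable
count: 1
applicable_count: 1


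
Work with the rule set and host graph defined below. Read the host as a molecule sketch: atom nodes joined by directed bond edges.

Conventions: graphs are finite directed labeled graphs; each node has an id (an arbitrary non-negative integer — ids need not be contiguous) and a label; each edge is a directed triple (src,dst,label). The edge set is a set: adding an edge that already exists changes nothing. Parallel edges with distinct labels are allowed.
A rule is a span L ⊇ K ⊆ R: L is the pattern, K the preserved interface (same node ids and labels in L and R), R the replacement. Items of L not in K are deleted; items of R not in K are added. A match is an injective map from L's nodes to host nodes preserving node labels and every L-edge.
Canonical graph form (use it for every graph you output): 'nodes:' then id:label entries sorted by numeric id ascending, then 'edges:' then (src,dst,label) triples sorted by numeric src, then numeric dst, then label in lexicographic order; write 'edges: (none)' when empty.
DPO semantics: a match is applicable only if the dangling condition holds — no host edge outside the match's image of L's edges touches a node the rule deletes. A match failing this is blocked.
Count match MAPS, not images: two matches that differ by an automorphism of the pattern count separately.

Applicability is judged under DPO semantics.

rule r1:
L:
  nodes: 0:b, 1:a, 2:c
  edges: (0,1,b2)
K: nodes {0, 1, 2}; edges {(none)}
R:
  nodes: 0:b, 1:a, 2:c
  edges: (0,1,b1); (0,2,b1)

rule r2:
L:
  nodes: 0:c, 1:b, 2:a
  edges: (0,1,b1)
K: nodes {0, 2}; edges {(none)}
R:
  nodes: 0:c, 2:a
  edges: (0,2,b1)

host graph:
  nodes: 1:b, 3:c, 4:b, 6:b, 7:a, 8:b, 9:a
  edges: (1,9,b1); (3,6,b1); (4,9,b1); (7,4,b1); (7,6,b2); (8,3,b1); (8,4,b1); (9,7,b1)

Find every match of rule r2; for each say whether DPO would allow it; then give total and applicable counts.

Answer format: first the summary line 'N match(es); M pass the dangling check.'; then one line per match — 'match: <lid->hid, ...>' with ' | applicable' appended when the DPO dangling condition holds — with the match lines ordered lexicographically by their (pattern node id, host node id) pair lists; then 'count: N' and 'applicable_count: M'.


2 match(es); 0 pass the dangling check.
match: 0->3, 1->6, 2->7
match: 0->3, 1->6, 2->9
count: 2
applicable_count: 0


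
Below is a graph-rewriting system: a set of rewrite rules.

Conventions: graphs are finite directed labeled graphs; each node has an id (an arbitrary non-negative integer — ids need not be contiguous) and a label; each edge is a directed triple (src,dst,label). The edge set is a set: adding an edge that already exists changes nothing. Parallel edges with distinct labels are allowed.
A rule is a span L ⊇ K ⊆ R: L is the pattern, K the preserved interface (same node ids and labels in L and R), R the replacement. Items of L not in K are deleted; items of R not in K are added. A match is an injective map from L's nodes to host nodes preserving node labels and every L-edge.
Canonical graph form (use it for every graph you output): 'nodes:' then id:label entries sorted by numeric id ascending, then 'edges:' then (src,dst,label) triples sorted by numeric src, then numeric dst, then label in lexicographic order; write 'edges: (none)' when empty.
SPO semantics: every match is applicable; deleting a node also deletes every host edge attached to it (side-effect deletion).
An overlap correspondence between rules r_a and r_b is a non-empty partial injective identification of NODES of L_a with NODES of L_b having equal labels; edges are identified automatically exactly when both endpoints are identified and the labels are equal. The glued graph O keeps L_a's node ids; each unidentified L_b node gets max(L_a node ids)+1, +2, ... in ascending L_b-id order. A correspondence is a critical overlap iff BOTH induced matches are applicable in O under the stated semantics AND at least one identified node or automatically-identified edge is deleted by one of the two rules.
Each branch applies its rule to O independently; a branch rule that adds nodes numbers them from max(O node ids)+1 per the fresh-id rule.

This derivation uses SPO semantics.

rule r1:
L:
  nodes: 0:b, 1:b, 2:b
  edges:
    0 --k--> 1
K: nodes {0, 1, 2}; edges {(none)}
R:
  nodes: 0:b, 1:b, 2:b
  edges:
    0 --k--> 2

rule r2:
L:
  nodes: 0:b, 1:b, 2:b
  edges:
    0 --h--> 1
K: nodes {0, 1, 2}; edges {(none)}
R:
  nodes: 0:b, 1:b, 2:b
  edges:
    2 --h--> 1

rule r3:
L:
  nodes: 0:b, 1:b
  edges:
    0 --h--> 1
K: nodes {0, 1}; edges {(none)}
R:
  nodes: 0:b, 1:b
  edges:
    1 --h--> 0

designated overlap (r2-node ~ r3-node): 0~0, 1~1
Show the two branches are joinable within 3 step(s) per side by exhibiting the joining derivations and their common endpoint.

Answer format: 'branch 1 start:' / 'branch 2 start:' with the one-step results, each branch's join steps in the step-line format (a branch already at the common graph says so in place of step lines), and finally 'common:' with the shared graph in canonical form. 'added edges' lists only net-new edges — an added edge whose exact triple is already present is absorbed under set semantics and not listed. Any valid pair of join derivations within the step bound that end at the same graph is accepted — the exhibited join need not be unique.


branch 1 start:
nodes: 0:b, 1:b, 2:b
edges: (2,1,h)
branch 2 start:
nodes: 0:b, 1:b, 2:b
edges: (1,0,h)
branch 1 step 1: rule r2; match: 0->2, 1->1, 2->0; deleted nodes (none); deleted edges (2,1,h); added nodes (none); added edges (0,1,h); result: nodes: 0:b, 1:b, 2:b edges: (0,1,h)
branch 2 step 1: rule r3; match: 0->1, 1->0; deleted nodes (none); deleted edges (1,0,h); added nodes (none); added edges (0,1,h); result: nodes: 0:b, 1:b, 2:b edges: (0,1,h)
common:
nodes: 0:b, 1:b, 2:b
edges: (0,1,h)


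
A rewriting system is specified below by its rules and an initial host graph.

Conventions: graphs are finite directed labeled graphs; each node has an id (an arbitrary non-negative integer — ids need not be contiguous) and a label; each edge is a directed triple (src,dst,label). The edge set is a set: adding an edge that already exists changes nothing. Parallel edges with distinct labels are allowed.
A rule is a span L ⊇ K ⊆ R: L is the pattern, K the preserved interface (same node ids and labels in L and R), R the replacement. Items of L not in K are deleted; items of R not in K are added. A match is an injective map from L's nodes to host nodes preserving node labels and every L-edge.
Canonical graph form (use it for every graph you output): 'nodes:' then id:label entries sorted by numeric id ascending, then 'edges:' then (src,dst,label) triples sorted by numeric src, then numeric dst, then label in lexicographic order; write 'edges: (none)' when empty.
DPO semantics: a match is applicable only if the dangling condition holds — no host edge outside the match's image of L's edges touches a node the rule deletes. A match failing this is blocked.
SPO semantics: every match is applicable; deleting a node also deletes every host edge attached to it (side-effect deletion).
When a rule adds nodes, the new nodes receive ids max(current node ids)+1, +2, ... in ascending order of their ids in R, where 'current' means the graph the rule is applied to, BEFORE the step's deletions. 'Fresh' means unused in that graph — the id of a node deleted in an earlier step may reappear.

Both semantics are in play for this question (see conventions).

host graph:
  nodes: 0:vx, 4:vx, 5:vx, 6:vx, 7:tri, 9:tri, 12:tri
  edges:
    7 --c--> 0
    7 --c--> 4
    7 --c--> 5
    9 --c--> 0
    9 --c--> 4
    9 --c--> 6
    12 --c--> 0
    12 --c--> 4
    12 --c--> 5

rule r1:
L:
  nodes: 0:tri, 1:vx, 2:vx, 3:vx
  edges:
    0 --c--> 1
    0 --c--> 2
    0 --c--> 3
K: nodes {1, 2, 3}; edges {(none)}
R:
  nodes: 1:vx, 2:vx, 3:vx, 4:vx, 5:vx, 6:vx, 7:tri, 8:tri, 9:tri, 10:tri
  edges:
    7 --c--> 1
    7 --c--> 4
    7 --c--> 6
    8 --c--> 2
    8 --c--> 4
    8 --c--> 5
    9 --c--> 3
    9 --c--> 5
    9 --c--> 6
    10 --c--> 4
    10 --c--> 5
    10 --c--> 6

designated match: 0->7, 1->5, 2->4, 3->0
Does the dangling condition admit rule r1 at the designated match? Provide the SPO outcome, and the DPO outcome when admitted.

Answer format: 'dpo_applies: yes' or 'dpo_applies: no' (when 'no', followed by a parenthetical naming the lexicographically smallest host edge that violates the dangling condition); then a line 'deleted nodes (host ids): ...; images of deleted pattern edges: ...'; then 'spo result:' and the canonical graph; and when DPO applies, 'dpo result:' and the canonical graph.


dpo_applies: yes
deleted nodes (host ids): 7; images of deleted pattern edges: (7,0,c); (7,4,c); (7,5,c)
spo result:
nodes: 0:vx, 4:vx, 5:vx, 6:vx, 9:tri, 12:tri, 13:vx, 14:vx, 15:vx, 16:tri, 17:tri, 18:tri, 19:tri
edges: (9,0,c); (9,4,c); (9,6,c); (12,0,c); (12,4,c); (12,5,c); (16,5,c); (16,13,c); (16,15,c); (17,4,c); (17,13,c); (17,14,c); (18,0,c); (18,14,c); (18,15,c); (19,13,c); (19,14,c); (19,15,c)
dpo result:
nodes: 0:vx, 4:vx, 5:vx, 6:vx, 9:tri, 12:tri, 13:vx, 14:vx, 15:vx, 16:tri, 17:tri, 18:tri, 19:tri
edges: (9,0,c); (9,4,c); (9,6,c); (12,0,c); (12,4,c); (12,5,c); (16,5,c); (16,13,c); (16,15,c); (17,4,c); (17,13,c); (17,14,c); (18,0,c); (18,14,c); (18,15,c); (19,13,c); (19,14,c); (19,15,c)


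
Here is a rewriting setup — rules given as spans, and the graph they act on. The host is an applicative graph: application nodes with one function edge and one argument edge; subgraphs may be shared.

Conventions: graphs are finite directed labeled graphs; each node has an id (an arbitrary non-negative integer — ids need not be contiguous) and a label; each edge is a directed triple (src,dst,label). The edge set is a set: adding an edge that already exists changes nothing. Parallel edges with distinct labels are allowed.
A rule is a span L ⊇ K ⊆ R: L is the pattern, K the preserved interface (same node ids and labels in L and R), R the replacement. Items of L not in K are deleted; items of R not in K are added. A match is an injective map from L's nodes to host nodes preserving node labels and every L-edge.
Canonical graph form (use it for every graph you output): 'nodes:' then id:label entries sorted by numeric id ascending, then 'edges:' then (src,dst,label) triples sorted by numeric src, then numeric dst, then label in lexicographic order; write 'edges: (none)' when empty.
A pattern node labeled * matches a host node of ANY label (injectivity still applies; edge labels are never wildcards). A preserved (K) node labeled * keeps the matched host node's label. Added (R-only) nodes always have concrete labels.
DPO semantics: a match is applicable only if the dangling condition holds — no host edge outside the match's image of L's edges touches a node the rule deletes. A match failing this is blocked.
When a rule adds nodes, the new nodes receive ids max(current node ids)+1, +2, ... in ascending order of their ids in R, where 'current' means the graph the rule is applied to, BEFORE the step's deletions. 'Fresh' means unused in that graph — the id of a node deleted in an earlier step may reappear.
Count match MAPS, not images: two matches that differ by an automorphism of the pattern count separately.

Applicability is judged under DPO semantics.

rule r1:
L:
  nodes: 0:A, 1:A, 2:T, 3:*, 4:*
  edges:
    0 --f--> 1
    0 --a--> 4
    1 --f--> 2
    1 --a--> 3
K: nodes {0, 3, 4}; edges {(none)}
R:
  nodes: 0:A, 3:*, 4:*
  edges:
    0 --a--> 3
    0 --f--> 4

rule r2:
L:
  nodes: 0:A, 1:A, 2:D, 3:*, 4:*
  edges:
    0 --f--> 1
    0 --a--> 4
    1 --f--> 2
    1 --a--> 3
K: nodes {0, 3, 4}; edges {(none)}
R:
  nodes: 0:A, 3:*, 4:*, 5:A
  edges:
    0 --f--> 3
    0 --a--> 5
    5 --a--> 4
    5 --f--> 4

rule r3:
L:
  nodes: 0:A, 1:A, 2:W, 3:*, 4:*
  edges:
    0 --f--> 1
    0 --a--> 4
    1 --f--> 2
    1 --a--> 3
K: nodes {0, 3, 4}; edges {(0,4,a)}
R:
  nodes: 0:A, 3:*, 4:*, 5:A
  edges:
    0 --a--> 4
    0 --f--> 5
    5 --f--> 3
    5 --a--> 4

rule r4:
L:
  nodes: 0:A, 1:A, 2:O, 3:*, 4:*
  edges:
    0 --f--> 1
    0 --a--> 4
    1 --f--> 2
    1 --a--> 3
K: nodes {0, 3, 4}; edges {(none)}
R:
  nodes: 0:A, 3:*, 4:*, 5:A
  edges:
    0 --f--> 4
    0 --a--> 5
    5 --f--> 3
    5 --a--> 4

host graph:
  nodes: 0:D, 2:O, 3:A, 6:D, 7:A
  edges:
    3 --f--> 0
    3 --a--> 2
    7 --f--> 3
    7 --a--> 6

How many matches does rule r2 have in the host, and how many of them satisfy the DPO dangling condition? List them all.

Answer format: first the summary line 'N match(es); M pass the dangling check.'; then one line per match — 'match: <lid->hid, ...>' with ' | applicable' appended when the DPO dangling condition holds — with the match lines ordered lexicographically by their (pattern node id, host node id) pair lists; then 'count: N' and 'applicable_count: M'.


1 match(es); 1 pass the dangling check.
match: 0->7, 1->3, 2->0, 3->2, 4->6 | applicable
count: 1
applicable_count: 1


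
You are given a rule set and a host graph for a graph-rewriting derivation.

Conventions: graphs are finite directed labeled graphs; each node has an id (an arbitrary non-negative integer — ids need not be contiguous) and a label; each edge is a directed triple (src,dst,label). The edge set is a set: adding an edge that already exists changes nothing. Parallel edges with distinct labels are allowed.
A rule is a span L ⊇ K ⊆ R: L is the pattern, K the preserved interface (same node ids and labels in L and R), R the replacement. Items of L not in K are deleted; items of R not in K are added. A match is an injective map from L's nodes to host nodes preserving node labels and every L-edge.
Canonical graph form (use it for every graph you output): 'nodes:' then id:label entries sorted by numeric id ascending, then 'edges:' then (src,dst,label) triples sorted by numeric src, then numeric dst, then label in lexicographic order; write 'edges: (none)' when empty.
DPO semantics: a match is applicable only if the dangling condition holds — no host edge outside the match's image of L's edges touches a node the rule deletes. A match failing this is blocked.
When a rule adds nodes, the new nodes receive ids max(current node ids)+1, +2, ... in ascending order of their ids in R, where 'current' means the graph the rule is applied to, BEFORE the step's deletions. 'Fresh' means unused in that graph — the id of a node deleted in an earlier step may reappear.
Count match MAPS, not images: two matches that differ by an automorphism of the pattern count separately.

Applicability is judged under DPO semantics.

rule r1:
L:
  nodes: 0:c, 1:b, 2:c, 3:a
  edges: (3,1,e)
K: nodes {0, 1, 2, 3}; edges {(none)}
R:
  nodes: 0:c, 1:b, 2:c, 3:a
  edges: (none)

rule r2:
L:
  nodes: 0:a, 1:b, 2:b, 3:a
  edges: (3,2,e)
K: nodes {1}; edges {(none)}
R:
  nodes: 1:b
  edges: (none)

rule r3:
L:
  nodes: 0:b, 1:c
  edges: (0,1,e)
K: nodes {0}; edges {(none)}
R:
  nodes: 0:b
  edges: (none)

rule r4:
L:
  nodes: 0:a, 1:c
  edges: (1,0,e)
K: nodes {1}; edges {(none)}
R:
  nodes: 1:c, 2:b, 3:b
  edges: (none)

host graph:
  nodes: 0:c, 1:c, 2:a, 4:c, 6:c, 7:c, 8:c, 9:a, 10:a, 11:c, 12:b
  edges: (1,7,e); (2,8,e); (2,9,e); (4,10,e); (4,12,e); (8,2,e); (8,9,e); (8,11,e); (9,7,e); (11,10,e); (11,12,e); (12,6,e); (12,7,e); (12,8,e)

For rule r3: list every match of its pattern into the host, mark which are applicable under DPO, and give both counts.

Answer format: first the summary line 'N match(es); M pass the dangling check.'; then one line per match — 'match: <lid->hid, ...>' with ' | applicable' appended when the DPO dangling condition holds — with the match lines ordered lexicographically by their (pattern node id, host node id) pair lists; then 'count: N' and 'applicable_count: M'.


3 match(es); 1 pass the dangling check.
match: 0->12, 1->6 | applicable
match: 0->12, 1->7
match: 0->12, 1->8
count: 3
applicable_count: 1


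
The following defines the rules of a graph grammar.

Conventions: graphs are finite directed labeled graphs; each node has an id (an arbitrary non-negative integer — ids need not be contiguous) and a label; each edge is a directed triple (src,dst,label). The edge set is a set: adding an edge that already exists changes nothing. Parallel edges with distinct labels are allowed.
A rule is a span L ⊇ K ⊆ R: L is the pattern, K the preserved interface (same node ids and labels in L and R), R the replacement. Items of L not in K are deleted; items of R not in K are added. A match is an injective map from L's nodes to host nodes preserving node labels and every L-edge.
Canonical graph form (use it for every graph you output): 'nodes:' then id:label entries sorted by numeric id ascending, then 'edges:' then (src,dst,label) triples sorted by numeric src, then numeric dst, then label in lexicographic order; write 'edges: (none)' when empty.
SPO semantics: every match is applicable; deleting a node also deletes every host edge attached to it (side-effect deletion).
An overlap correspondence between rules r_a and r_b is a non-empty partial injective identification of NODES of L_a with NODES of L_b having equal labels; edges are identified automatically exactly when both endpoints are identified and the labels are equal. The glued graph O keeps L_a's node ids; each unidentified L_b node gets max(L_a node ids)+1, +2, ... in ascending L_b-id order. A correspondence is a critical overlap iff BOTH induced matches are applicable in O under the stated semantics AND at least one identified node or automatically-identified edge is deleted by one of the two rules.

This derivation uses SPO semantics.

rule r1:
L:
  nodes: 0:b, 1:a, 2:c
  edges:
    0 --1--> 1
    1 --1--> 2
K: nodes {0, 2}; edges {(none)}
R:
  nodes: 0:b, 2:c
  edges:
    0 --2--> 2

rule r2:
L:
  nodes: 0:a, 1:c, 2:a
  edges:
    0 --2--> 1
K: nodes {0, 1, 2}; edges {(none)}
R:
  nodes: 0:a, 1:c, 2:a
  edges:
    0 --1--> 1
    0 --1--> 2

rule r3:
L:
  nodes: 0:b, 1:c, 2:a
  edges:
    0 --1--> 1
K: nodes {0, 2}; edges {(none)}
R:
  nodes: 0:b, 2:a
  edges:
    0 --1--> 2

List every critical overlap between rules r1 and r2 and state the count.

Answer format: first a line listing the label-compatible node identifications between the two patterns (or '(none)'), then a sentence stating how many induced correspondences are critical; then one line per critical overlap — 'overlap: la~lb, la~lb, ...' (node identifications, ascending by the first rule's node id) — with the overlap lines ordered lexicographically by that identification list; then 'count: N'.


label-compatible node identifications between L(r1) and L(r2): 1~0, 1~2, 2~1
4 of the induced correspondences are critical overlaps of r1 and r2.
overlap: 1~0
overlap: 1~0, 2~1
overlap: 1~2
overlap: 1~2, 2~1
count: 4


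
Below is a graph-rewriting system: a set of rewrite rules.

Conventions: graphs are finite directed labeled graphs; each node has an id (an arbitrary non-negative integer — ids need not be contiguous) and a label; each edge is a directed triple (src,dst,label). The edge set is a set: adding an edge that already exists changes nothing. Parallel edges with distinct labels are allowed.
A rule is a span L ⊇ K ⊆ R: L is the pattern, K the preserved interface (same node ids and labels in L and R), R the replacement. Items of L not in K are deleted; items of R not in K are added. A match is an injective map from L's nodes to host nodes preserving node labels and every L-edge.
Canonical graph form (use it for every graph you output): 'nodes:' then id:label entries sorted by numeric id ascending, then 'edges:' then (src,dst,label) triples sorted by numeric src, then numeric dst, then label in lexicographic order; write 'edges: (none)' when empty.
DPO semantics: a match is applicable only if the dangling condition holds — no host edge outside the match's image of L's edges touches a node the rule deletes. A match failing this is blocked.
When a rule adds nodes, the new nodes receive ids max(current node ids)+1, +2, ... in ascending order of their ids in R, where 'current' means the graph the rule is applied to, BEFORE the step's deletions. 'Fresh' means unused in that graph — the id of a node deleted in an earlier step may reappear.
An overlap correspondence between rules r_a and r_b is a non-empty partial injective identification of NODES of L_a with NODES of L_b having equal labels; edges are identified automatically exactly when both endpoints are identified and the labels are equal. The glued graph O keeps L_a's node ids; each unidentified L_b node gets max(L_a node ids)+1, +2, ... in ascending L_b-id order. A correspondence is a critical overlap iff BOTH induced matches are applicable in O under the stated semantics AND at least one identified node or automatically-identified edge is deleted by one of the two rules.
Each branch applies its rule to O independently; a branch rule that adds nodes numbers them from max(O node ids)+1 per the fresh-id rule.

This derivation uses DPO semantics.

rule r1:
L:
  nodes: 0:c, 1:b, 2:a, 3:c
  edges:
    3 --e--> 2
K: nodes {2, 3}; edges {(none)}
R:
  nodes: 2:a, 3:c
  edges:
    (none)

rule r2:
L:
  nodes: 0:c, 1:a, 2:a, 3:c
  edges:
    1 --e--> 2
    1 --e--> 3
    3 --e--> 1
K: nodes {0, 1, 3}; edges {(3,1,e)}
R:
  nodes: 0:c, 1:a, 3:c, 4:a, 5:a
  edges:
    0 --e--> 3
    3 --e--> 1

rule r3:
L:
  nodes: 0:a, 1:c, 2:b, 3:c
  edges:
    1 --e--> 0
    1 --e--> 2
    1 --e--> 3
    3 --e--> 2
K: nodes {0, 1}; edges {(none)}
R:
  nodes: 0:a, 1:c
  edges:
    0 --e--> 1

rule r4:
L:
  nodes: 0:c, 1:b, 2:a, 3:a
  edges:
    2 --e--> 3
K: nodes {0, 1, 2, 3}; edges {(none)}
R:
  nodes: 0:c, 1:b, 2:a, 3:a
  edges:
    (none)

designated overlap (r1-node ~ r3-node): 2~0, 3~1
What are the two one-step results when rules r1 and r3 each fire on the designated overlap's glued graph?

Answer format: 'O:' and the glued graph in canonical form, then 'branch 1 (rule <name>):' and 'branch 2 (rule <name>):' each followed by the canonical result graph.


O:
nodes: 0:c, 1:b, 2:a, 3:c, 4:b, 5:c
edges: (3,2,e); (3,4,e); (3,5,e); (5,4,e)
branch 1 (rule r1):
nodes: 2:a, 3:c, 4:b, 5:c
edges: (3,4,e); (3,5,e); (5,4,e)
branch 2 (rule r3):
nodes: 0:c, 1:b, 2:a, 3:c
edges: (2,3,e)


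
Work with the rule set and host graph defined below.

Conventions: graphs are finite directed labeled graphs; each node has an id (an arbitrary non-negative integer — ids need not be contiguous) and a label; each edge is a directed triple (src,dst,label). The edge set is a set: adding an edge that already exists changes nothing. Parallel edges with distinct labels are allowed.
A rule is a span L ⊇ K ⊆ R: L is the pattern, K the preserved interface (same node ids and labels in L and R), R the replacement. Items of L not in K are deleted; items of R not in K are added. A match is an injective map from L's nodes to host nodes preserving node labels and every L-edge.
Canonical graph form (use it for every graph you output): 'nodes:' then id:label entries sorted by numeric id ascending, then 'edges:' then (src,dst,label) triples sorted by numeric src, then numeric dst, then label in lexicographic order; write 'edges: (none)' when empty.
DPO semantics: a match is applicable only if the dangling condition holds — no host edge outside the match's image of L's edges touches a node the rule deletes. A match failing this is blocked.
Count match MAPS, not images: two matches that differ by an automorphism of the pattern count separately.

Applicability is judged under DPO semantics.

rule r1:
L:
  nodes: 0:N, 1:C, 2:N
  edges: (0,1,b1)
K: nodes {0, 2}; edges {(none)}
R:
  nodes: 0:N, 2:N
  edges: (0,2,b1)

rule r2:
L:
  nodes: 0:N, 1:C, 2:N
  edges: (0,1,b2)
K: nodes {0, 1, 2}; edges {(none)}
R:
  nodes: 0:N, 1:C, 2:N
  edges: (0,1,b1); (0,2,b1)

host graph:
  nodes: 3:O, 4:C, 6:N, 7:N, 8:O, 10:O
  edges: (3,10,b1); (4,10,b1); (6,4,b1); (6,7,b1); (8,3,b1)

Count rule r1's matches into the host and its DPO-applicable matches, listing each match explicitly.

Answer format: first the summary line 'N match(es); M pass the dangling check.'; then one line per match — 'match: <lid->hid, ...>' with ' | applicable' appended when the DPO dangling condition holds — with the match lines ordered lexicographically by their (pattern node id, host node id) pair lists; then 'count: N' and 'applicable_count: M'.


1 match(es); 0 pass the dangling check.
match: 0->6, 1->4, 2->7
count: 1
applicable_count: 0


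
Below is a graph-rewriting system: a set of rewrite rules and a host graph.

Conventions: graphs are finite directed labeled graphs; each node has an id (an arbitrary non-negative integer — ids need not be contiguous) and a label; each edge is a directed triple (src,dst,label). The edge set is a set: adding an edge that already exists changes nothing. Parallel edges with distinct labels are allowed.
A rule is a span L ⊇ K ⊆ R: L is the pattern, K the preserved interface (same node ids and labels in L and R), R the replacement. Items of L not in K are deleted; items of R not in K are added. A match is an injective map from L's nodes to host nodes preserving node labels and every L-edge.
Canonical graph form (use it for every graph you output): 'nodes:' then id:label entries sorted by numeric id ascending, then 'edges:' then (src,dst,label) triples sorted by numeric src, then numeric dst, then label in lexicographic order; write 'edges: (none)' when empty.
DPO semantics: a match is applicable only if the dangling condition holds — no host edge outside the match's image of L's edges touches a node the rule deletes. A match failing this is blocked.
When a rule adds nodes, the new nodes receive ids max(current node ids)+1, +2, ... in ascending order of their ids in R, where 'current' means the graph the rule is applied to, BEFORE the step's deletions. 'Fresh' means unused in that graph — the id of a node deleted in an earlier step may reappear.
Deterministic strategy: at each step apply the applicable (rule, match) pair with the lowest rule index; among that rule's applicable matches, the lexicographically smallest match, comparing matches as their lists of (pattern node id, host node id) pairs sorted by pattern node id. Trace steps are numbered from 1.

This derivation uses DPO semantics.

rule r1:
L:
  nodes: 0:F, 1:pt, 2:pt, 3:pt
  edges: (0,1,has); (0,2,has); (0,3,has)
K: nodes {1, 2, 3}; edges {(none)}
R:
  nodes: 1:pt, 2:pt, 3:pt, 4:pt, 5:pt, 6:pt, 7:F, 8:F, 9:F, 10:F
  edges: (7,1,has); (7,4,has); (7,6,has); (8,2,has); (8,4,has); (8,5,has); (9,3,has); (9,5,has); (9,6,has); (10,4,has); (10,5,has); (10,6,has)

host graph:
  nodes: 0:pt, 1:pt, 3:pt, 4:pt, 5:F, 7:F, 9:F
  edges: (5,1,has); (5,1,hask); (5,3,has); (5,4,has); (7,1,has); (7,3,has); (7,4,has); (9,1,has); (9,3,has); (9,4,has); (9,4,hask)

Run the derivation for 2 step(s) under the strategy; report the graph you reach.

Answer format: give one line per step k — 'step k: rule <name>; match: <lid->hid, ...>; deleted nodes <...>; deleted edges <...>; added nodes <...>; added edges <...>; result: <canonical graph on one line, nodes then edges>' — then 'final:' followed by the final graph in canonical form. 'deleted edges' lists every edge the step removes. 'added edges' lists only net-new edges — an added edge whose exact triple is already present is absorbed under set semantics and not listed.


step 1: rule r1; match: 0->7, 1->1, 2->3, 3->4; deleted nodes 7; deleted edges (7,1,has); (7,3,has); (7,4,has); added nodes 10, 11, 12, 13, 14, 15, 16; added edges (13,1,has); (13,10,has); (13,12,has); (14,3,has); (14,10,has); (14,11,has); (15,4,has); (15,11,has); (15,12,has); (16,10,has); (16,11,has); (16,12,has); result: nodes: 0:pt, 1:pt, 3:pt, 4:pt, 5:F, 9:F, 10:pt, 11:pt, 12:pt, 13:F, 14:F, 15:F, 16:F edges: (5,1,has); (5,1,hask); (5,3,has); (5,4,has); (9,1,has); (9,3,has); (9,4,has); (9,4,hask); (13,1,has); (13,10,has); (13,12,has); (14,3,has); (14,10,has); (14,11,has); (15,4,has); (15,11,has); (15,12,has); (16,10,has); (16,11,has); (16,12,has)
step 2: rule r1; match: 0->13, 1->1, 2->10, 3->12; deleted nodes 13; deleted edges (13,1,has); (13,10,has); (13,12,has); added nodes 17, 18, 19, 20, 21, 22, 23; added edges (20,1,has); (20,17,has); (20,19,has); (21,10,has); (21,17,has); (21,18,has); (22,12,has); (22,18,has); (22,19,has); (23,17,has); (23,18,has); (23,19,has); result: nodes: 0:pt, 1:pt, 3:pt, 4:pt, 5:F, 9:F, 10:pt, 11:pt, 12:pt, 14:F, 15:F, 16:F, 17:pt, 18:pt, 19:pt, 20:F, 21:F, 22:F, 23:F edges: (5,1,has); (5,1,hask); (5,3,has); (5,4,has); (9,1,has); (9,3,has); (9,4,has); (9,4,hask); (14,3,has); (14,10,has); (14,11,has); (15,4,has); (15,11,has); (15,12,has); (16,10,has); (16,11,has); (16,12,has); (20,1,has); (20,17,has); (20,19,has); (21,10,has); (21,17,has); (21,18,has); (22,12,has); (22,18,has); (22,19,has); (23,17,has); (23,18,has); (23,19,has)
final:
nodes: 0:pt, 1:pt, 3:pt, 4:pt, 5:F, 9:F, 10:pt, 11:pt, 12:pt, 14:F, 15:F, 16:F, 17:pt, 18:pt, 19:pt, 20:F, 21:F, 22:F, 23:F
edges: (5,1,has); (5,1,hask); (5,3,has); (5,4,has); (9,1,has); (9,3,has); (9,4,has); (9,4,hask); (14,3,has); (14,10,has); (14,11,has); (15,4,has); (15,11,has); (15,12,has); (16,10,has); (16,11,has); (16,12,has); (20,1,has); (20,17,has); (20,19,has); (21,10,has); (21,17,has); (21,18,has); (22,12,has); (22,18,has); (22,19,has); (23,17,has); (23,18,has); (23,19,has)
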